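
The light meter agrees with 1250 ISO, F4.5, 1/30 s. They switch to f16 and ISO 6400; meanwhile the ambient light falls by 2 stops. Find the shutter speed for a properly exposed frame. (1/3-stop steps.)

0.3 s

Scene light: 2 stops darker.
Aperture: f/4.5 → f/5 → f/5.6 → f/6.3 → f/7.1 → f/8 → f/9 → f/10 → f/11 → f/13 → f/14 → f/16 — 3 2/3 stops narrower (darker).
ISO: 1250 → 1600 → 2000 → 2500 → 3200 → 4000 → 5000 → 6400 — 2 1/3 stops higher (brighter).
Net so far: 3 1/3 stops darker. Shutter speed: 1/30 → 1/25 → 1/20 → 1/15 → 1/13 → 1/10 → 1/8 → 1/6 → 1/5 → 1/4 → 0.3.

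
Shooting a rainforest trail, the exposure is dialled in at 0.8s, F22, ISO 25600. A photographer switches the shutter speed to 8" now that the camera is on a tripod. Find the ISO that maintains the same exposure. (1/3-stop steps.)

ISO 2500

Shutter speed: 0.8 → 1 → 1.3 → 1.6 → 2 → 2.5 → 3.2 → 4 → 5 → 6 → 8 — 3 1/3 stops slower (brighter).
Need 3 1/3 stops darker from the ISO: 25600 → 20000 → 16000 → 12800 → 10000 → 8000 → 6400 → 5000 → 4000 → 3200 → 2500.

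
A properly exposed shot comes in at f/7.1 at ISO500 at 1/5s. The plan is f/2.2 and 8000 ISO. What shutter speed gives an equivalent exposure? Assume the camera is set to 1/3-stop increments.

Aperture: f/7.1 → f/6.3 → f/5.6 → f/5 → f/4.5 → f/4 → f/3.5 → f/3.2 → f/2.8 → f/2.5 → f/2.2 — 3 1/3 stops wider (brighter).
ISO: 500 → 640 → 800 → 1000 → 1250 → 1600 → 2000 → 2500 → 3200 → 4000 → 5000 → 6400 → 8000 — 4 stops raised (brighter).
Net change so far: 7 1/3 stops brighter. Offset with the shutter speed: 1/5 → 1/6 → 1/8 → 1/10 → 1/13 → 1/15 → 1/20 → 1/25 → 1/30 → 1/40 → 1/50 → 1/60 → 1/80 → 1/100 → 1/125 → 1/160 → 1/200 → 1/250 → 1/320 → 1/400 → 1/500 → 1/640 → 1/800.

1/800s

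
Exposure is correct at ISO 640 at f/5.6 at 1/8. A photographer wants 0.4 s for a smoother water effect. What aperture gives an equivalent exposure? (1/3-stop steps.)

f/10

Shutter speed: 1/8 → 1/6 → 1/5 → 1/4 → 0.3 → 0.4 — 1 2/3 stops longer (brighter).
Need 1 2/3 stops darker from the aperture: f/5.6 → f/6.3 → f/7.1 → f/8 → f/9 → f/10.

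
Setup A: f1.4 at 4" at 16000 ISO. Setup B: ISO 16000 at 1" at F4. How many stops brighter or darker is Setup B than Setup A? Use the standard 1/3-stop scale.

Aperture: f/1.4 → f/1.6 → f/1.8 → f/2 → f/2.2 → f/2.5 → f/2.8 → f/3.2 → f/3.5 → f/4 — 3 stops stopped down (darker).
Shutter speed: 4 → 3.2 → 2.5 → 2 → 1.6 → 1.3 → 1 — 2 stops faster (darker).
ISO: unchanged.
Net: −3 −2 = −5 stops.

5 stops darker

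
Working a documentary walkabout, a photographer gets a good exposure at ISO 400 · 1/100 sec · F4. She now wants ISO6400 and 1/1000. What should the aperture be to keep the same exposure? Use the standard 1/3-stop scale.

f/5

ISO: 400 → 500 → 640 → 800 → 1000 → 1250 → 1600 → 2000 → 2500 → 3200 → 4000 → 5000 → 6400 — 4 stops higher (brighter).
Shutter speed: 1/100 → 1/125 → 1/160 → 1/200 → 1/250 → 1/320 → 1/400 → 1/500 → 1/640 → 1/800 → 1/1000 — 3 1/3 stops faster (darker).
Net change so far: 2/3 stop brighter. Offset with the aperture: f/4 → f/4.5 → f/5.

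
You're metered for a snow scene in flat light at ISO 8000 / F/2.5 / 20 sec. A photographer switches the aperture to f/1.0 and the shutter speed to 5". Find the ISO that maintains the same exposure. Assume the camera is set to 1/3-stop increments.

ISO 5000

Aperture: f/2.5 → f/2.2 → f/2 → f/1.8 → f/1.6 → f/1.4 → f/1.2 → f/1.1 → f/1.0 — 2 2/3 stops wider (brighter).
Shutter speed: 20 → 15 → 13 → 10 → 8 → 6 → 5 — 2 stops faster (darker).
Net change so far: 2/3 stop brighter. Offset with the ISO: 8000 → 6400 → 5000.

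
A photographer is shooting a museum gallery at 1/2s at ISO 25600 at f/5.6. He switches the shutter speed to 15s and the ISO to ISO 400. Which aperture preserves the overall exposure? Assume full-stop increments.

Shutter speed: 1/2 → 1 → 2 → 4 → 8 → 15 — 5 stops longer (brighter).
ISO: 25600 → 12800 → 6400 → 3200 → 1600 → 800 → 400 — 6 stops lower (darker).
Net change so far: 1 stop darker. Offset with the aperture: f/5.6 → f/4.

f/4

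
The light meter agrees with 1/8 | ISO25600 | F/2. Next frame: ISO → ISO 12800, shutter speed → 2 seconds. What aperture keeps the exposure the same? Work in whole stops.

f/5.6

ISO: 25600 → 12800 — 1 stop lower (darker).
Shutter speed: 1/8 → 1/4 → 1/2 → 1 → 2 — 4 stops slower (brighter).
Net change so far: 3 stops brighter. Offset with the aperture: f/2 → f/2.8 → f/4 → f/5.6.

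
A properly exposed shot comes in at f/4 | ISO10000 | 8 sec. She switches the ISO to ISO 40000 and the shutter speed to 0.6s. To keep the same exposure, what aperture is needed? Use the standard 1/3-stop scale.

ISO: 10000 → 12800 → 16000 → 20000 → 25600 → 32000 → 40000 — 2 stops raised (brighter).
Shutter speed: 8 → 6 → 5 → 4 → 3.2 → 2.5 → 2 → 1.6 → 1.3 → 1 → 0.8 → 0.6 — 3 2/3 stops shorter (darker).
Net change so far: 1 2/3 stops darker. Offset with the aperture: f/4 → f/3.5 → f/3.2 → f/2.8 → f/2.5 → f/2.2.

f/2.2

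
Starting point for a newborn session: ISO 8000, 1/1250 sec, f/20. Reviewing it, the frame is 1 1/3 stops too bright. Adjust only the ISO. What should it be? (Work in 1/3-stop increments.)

ISO 3200

Overexposed by 1 1/3 stops → need 1 1/3 stops darker.
ISO: 8000 → 6400 → 5000 → 4000 → 3200.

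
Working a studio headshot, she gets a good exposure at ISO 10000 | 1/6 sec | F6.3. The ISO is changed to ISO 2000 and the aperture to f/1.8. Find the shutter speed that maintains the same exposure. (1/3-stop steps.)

ISO: 10000 → 8000 → 6400 → 5000 → 4000 → 3200 → 2500 → 2000 — 2 1/3 stops lower (darker).
Aperture: f/6.3 → f/5.6 → f/5 → f/4.5 → f/4 → f/3.5 → f/3.2 → f/2.8 → f/2.5 → f/2.2 → f/2 → f/1.8 — 3 2/3 stops larger aperture (brighter).
Net change so far: 1 1/3 stops brighter. Offset with the shutter speed: 1/6 → 1/8 → 1/10 → 1/13 → 1/15.

1/15s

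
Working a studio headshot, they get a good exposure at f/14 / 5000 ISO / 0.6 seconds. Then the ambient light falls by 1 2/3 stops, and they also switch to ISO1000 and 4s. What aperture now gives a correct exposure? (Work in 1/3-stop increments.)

f/9

Scene light: 1 2/3 stops darker.
ISO: 5000 → 4000 → 3200 → 2500 → 2000 → 1600 → 1250 → 1000 — 2 1/3 stops lower (darker).
Shutter speed: 0.6 → 0.8 → 1 → 1.3 → 1.6 → 2 → 2.5 → 3.2 → 4 — 2 2/3 stops longer (brighter).
Net so far: 1 1/3 stops darker. Aperture: f/14 → f/13 → f/11 → f/10 → f/9.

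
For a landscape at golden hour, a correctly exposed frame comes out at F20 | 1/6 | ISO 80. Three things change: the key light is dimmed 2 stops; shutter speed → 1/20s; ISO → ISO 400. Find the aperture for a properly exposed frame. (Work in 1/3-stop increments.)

f/13

Scene light: 2 stops darker.
Shutter speed: 1/6 → 1/8 → 1/10 → 1/13 → 1/15 → 1/20 — 1 2/3 stops faster (darker).
ISO: 80 → 100 → 125 → 160 → 200 → 250 → 320 → 400 — 2 1/3 stops higher (brighter).
Net so far: 1 1/3 stops darker. Aperture: f/20 → f/18 → f/16 → f/14 → f/13.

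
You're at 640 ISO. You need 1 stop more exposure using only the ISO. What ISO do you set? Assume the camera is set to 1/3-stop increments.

ISO 1250

ISO: 640 → 800 → 1000 → 1250 — 1 stop higher (brighter).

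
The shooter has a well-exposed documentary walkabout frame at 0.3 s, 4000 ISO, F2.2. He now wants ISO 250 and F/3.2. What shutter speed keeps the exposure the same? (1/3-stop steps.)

ISO: 4000 → 3200 → 2500 → 2000 → 1600 → 1250 → 1000 → 800 → 640 → 500 → 400 → 320 → 250 — 4 stops dropped (darker).
Aperture: f/2.2 → f/2.5 → f/2.8 → f/3.2 — 1 stop stopped down (darker).
Net change so far: 5 stops darker. Offset with the shutter speed: 0.3 → 0.4 → 0.5 → 0.6 → 0.8 → 1 → 1.3 → 1.6 → 2 → 2.5 → 3.2 → 4 → 5 → 6 → 8 → 10.

10 s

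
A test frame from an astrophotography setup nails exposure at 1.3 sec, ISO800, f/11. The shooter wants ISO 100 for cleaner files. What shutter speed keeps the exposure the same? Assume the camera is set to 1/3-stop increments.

ISO: 800 → 640 → 500 → 400 → 320 → 250 → 200 → 160 → 125 → 100 — 3 stops dropped (darker).
Need 3 stops brighter from the shutter speed: 1.3 → 1.6 → 2 → 2.5 → 3.2 → 4 → 5 → 6 → 8 → 10.

10 s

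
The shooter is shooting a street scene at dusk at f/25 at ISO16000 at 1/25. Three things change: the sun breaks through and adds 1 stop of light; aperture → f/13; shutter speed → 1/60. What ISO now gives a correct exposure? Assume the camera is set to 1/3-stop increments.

ISO 5000

Scene light: 1 stop brighter.
Aperture: f/25 → f/22 → f/20 → f/18 → f/16 → f/14 → f/13 — 2 stops wider (brighter).
Shutter speed: 1/25 → 1/30 → 1/40 → 1/50 → 1/60 — 1 1/3 stops shorter (darker).
Net so far: 1 2/3 stops brighter. ISO: 16000 → 12800 → 10000 → 8000 → 6400 → 5000.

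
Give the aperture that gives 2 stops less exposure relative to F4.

Aperture: f/4 → f/5.6 → f/8 — 2 stops narrower (darker).

f/8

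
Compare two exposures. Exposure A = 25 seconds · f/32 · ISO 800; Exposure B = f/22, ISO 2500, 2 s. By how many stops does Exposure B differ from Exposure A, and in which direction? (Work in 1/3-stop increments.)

1 stop darker

Aperture: f/32 → f/29 → f/25 → f/22 — 1 stop wider (brighter).
Shutter speed: 25 → 20 → 15 → 13 → 10 → 8 → 6 → 5 → 4 → 3.2 → 2.5 → 2 — 3 2/3 stops shorter (darker).
ISO: 800 → 1000 → 1250 → 1600 → 2000 → 2500 — 1 2/3 stops higher (brighter).
Net: +1 −3 2/3 +1 2/3 = −1 stop.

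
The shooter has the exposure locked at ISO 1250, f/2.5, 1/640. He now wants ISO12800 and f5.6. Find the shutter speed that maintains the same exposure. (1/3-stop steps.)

ISO: 1250 → 1600 → 2000 → 2500 → 3200 → 4000 → 5000 → 6400 → 8000 → 10000 → 12800 — 3 1/3 stops raised (brighter).
Aperture: f/2.5 → f/2.8 → f/3.2 → f/3.5 → f/4 → f/4.5 → f/5 → f/5.6 — 2 1/3 stops narrower (darker).
Net change so far: 1 stop brighter. Offset with the shutter speed: 1/640 → 1/800 → 1/1000 → 1/1250.

1/1250s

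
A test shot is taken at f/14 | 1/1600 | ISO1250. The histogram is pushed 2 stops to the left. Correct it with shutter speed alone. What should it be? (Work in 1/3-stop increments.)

1/400s

Underexposed by 2 stops → need 2 stops brighter.
Shutter speed: 1/1600 → 1/1250 → 1/1000 → 1/800 → 1/640 → 1/500 → 1/400.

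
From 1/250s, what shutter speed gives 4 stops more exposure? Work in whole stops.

1/15s

Shutter speed: 1/250 → 1/125 → 1/60 → 1/30 → 1/15 — 4 stops longer (brighter).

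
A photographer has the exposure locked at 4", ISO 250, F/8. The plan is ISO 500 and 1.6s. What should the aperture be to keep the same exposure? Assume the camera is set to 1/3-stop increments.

ISO: 250 → 320 → 400 → 500 — 1 stop higher (brighter).
Shutter speed: 4 → 3.2 → 2.5 → 2 → 1.6 — 1 1/3 stops faster (darker).
Net change so far: 1/3 stop darker. Offset with the aperture: f/8 → f/7.1.

f/7.1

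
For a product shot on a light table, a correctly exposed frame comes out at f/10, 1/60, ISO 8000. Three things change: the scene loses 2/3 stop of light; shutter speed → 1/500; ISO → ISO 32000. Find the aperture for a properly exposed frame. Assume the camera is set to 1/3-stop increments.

Scene light: 2/3 stop darker.
Shutter speed: 1/60 → 1/80 → 1/100 → 1/125 → 1/160 → 1/200 → 1/250 → 1/320 → 1/400 → 1/500 — 3 stops shorter (darker).
ISO: 8000 → 10000 → 12800 → 16000 → 20000 → 25600 → 32000 — 2 stops higher (brighter).
Net so far: 1 2/3 stops darker. Aperture: f/10 → f/9 → f/8 → f/7.1 → f/6.3 → f/5.6.

f/5.6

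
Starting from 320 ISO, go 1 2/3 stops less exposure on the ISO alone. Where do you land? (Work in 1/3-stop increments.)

ISO 100

ISO: 320 → 250 → 200 → 160 → 125 → 100 — 1 2/3 stops lower (darker).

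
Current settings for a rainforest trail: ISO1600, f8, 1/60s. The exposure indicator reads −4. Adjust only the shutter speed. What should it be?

Underexposed by 4 stops → need 4 stops brighter.
Shutter speed: 1/60 → 1/30 → 1/15 → 1/8 → 1/4.

1/4s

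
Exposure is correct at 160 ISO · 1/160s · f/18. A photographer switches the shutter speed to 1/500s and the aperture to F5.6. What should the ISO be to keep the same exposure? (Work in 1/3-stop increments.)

ISO 50

Shutter speed: 1/160 → 1/200 → 1/250 → 1/320 → 1/400 → 1/500 — 1 2/3 stops faster (darker).
Aperture: f/18 → f/16 → f/14 → f/13 → f/11 → f/10 → f/9 → f/8 → f/7.1 → f/6.3 → f/5.6 — 3 1/3 stops larger aperture (brighter).
Net change so far: 1 2/3 stops brighter. Offset with the ISO: 160 → 125 → 100 → 80 → 64 → 50.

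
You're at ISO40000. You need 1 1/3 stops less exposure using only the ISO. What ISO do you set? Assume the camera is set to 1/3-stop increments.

ISO: 40000 → 32000 → 25600 → 20000 → 16000 — 1 1/3 stops dropped (darker).

ISO 16000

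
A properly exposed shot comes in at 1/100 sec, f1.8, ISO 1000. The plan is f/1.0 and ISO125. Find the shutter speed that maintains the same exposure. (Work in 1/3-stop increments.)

Aperture: f/1.8 → f/1.6 → f/1.4 → f/1.2 → f/1.1 → f/1.0 — 1 2/3 stops larger aperture (brighter).
ISO: 1000 → 800 → 640 → 500 → 400 → 320 → 250 → 200 → 160 → 125 — 3 stops dropped (darker).
Net change so far: 1 1/3 stops darker. Offset with the shutter speed: 1/100 → 1/80 → 1/60 → 1/50 → 1/40.

1/40s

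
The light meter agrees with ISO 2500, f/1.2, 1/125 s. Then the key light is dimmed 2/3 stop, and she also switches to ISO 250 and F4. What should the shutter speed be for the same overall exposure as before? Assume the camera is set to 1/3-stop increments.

Scene light: 2/3 stop darker.
ISO: 2500 → 2000 → 1600 → 1250 → 1000 → 800 → 640 → 500 → 400 → 320 → 250 — 3 1/3 stops lower (darker).
Aperture: f/1.2 → f/1.4 → f/1.6 → f/1.8 → f/2 → f/2.2 → f/2.5 → f/2.8 → f/3.2 → f/3.5 → f/4 — 3 1/3 stops smaller aperture (darker).
Net so far: 7 1/3 stops darker. Shutter speed: 1/125 → 1/100 → 1/80 → 1/60 → 1/50 → 1/40 → 1/30 → 1/25 → 1/20 → 1/15 → 1/13 → 1/10 → 1/8 → 1/6 → 1/5 → 1/4 → 0.3 → 0.4 → 0.5 → 0.6 → 0.8 → 1 → 1.3.

1.3 s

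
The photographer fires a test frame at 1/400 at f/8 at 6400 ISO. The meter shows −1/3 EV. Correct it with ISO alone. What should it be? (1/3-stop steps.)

Underexposed by 1/3 stop → need 1/3 stop brighter.
ISO: 6400 → 8000.

ISO 8000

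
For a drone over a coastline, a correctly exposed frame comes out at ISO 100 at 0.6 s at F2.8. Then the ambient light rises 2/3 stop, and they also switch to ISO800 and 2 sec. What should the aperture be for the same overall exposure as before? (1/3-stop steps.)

Scene light: 2/3 stop brighter.
ISO: 100 → 125 → 160 → 200 → 250 → 320 → 400 → 500 → 640 → 800 — 3 stops higher (brighter).
Shutter speed: 0.6 → 0.8 → 1 → 1.3 → 1.6 → 2 — 1 2/3 stops slower (brighter).
Net so far: 5 1/3 stops brighter. Aperture: f/2.8 → f/3.2 → f/3.5 → f/4 → f/4.5 → f/5 → f/5.6 → f/6.3 → f/7.1 → f/8 → f/9 → f/10 → f/11 → f/13 → f/14 → f/16 → f/18.

f/18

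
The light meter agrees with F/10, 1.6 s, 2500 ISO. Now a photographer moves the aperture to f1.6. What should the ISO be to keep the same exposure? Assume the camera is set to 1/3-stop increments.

Aperture: f/10 → f/9 → f/8 → f/7.1 → f/6.3 → f/5.6 → f/5 → f/4.5 → f/4 → f/3.5 → f/3.2 → f/2.8 → f/2.5 → f/2.2 → f/2 → f/1.8 → f/1.6 — 5 1/3 stops larger aperture (brighter).
Need 5 1/3 stops darker from the ISO: 2500 → 2000 → 1600 → 1250 → 1000 → 800 → 640 → 500 → 400 → 320 → 250 → 200 → 160 → 125 → 100 → 80 → 64.

ISO 64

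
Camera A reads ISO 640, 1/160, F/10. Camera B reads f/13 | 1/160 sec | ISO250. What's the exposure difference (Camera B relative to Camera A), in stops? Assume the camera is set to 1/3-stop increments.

2 stops darker

Aperture: f/10 → f/11 → f/13 — 2/3 stop smaller aperture (darker).
Shutter speed: unchanged.
ISO: 640 → 500 → 400 → 320 → 250 — 1 1/3 stops lower (darker).
Net: −2/3 −1 1/3 = −2 stops.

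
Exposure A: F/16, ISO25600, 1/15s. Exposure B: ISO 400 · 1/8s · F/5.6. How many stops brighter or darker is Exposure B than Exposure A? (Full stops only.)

Aperture: f/16 → f/11 → f/8 → f/5.6 — 3 stops wider (brighter).
Shutter speed: 1/15 → 1/8 — 1 stop longer (brighter).
ISO: 25600 → 12800 → 6400 → 3200 → 1600 → 800 → 400 — 6 stops dropped (darker).
Net: +3 +1 −6 = −2 stops.

2 stops darker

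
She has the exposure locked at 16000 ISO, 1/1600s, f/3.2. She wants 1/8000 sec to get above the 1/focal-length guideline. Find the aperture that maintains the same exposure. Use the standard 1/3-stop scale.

Shutter speed: 1/1600 → 1/2000 → 1/2500 → 1/3200 → 1/4000 → 1/5000 → 1/6400 → 1/8000 — 2 1/3 stops shorter (darker).
Need 2 1/3 stops brighter from the aperture: f/3.2 → f/2.8 → f/2.5 → f/2.2 → f/2 → f/1.8 → f/1.6 → f/1.4.

f/1.4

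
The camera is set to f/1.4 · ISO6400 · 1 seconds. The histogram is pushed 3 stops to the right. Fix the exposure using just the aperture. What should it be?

f/4

Overexposed by 3 stops → need 3 stops darker.
Aperture: f/1.4 → f/2 → f/2.8 → f/4.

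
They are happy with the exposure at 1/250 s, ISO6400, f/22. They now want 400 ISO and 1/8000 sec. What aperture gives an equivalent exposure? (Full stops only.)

ISO: 6400 → 3200 → 1600 → 800 → 400 — 4 stops lower (darker).
Shutter speed: 1/250 → 1/500 → 1/1000 → 1/2000 → 1/4000 → 1/8000 — 5 stops faster (darker).
Net change so far: 9 stops darker. Offset with the aperture: f/22 → f/16 → f/11 → f/8 → f/5.6 → f/4 → f/2.8 → f/2 → f/1.4 → f/1.0.

f/1.0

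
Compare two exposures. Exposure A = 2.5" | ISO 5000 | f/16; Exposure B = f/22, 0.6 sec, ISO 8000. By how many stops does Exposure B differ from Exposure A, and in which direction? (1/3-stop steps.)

2 1/3 stops darker

Aperture: f/16 → f/18 → f/20 → f/22 — 1 stop smaller aperture (darker).
Shutter speed: 2.5 → 2 → 1.6 → 1.3 → 1 → 0.8 → 0.6 — 2 stops faster (darker).
ISO: 5000 → 6400 → 8000 — 2/3 stop higher (brighter).
Net: −1 −2 +2/3 = −2 1/3 stops.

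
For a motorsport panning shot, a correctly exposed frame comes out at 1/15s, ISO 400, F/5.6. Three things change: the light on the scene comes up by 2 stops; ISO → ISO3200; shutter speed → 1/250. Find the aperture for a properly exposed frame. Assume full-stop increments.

f/8

Scene light: 2 stops brighter.
ISO: 400 → 800 → 1600 → 3200 — 3 stops higher (brighter).
Shutter speed: 1/15 → 1/30 → 1/60 → 1/125 → 1/250 — 4 stops faster (darker).
Net so far: 1 stop brighter. Aperture: f/5.6 → f/8.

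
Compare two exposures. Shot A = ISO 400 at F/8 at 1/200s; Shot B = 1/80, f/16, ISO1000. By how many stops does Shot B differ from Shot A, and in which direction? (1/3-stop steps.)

2/3 stop brighter

Aperture: f/8 → f/9 → f/10 → f/11 → f/13 → f/14 → f/16 — 2 stops stopped down (darker).
Shutter speed: 1/200 → 1/160 → 1/125 → 1/100 → 1/80 — 1 1/3 stops longer (brighter).
ISO: 400 → 500 → 640 → 800 → 1000 — 1 1/3 stops raised (brighter).
Net: −2 +1 1/3 +1 1/3 = +2/3 stops.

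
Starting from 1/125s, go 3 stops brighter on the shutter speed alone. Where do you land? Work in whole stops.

Shutter speed: 1/125 → 1/60 → 1/30 → 1/15 — 3 stops longer (brighter).

1/15s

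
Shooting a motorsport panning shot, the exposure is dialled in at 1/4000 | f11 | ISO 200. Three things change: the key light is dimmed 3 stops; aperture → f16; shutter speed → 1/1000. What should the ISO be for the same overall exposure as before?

Scene light: 3 stops darker.
Aperture: f/11 → f/16 — 1 stop narrower (darker).
Shutter speed: 1/4000 → 1/2000 → 1/1000 — 2 stops longer (brighter).
Net so far: 2 stops darker. ISO: 200 → 400 → 800.

ISO 800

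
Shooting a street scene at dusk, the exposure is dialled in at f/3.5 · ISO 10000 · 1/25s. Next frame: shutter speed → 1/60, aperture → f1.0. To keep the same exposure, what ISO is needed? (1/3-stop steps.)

Shutter speed: 1/25 → 1/30 → 1/40 → 1/50 → 1/60 — 1 1/3 stops shorter (darker).
Aperture: f/3.5 → f/3.2 → f/2.8 → f/2.5 → f/2.2 → f/2 → f/1.8 → f/1.6 → f/1.4 → f/1.2 → f/1.1 → f/1.0 — 3 2/3 stops opened up (brighter).
Net change so far: 2 1/3 stops brighter. Offset with the ISO: 10000 → 8000 → 6400 → 5000 → 4000 → 3200 → 2500 → 2000.

ISO 2000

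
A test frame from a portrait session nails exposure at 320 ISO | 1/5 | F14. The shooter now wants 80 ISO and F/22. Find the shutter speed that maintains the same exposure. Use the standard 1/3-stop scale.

ISO: 320 → 250 → 200 → 160 → 125 → 100 → 80 — 2 stops dropped (darker).
Aperture: f/14 → f/16 → f/18 → f/20 → f/22 — 1 1/3 stops narrower (darker).
Net change so far: 3 1/3 stops darker. Offset with the shutter speed: 1/5 → 1/4 → 0.3 → 0.4 → 0.5 → 0.6 → 0.8 → 1 → 1.3 → 1.6 → 2.

2 s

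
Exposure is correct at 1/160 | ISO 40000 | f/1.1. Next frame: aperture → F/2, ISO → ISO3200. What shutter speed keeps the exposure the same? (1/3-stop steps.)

1/4s

Aperture: f/1.1 → f/1.2 → f/1.4 → f/1.6 → f/1.8 → f/2 — 1 2/3 stops narrower (darker).
ISO: 40000 → 32000 → 25600 → 20000 → 16000 → 12800 → 10000 → 8000 → 6400 → 5000 → 4000 → 3200 — 3 2/3 stops dropped (darker).
Net change so far: 5 1/3 stops darker. Offset with the shutter speed: 1/160 → 1/125 → 1/100 → 1/80 → 1/60 → 1/50 → 1/40 → 1/30 → 1/25 → 1/20 → 1/15 → 1/13 → 1/10 → 1/8 → 1/6 → 1/5 → 1/4.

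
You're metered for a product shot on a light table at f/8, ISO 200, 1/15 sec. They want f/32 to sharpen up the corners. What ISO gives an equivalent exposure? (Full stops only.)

ISO 3200

Aperture: f/8 → f/11 → f/16 → f/22 → f/32 — 4 stops narrower (darker).
Need 4 stops brighter from the ISO: 200 → 400 → 800 → 1600 → 3200.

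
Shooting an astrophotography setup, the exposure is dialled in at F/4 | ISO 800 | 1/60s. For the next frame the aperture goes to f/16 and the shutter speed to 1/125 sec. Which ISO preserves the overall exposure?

Aperture: f/4 → f/5.6 → f/8 → f/11 → f/16 — 4 stops stopped down (darker).
Shutter speed: 1/60 → 1/125 — 1 stop shorter (darker).
Net change so far: 5 stops darker. Offset with the ISO: 800 → 1600 → 3200 → 6400 → 12800 → 25600.

ISO 25600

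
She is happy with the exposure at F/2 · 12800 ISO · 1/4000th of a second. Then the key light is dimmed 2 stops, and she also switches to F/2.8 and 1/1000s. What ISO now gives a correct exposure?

ISO 25600

Scene light: 2 stops darker.
Aperture: f/2 → f/2.8 — 1 stop narrower (darker).
Shutter speed: 1/4000 → 1/2000 → 1/1000 — 2 stops slower (brighter).
Net so far: 1 stop darker. ISO: 12800 → 25600.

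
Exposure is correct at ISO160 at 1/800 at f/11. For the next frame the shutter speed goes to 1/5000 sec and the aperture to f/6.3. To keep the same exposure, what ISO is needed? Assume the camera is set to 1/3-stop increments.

Shutter speed: 1/800 → 1/1000 → 1/1250 → 1/1600 → 1/2000 → 1/2500 → 1/3200 → 1/4000 → 1/5000 — 2 2/3 stops shorter (darker).
Aperture: f/11 → f/10 → f/9 → f/8 → f/7.1 → f/6.3 — 1 2/3 stops larger aperture (brighter).
Net change so far: 1 stop darker. Offset with the ISO: 160 → 200 → 250 → 320.

ISO 320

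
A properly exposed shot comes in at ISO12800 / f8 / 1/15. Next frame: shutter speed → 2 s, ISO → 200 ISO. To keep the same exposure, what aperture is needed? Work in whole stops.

f/5.6

Shutter speed: 1/15 → 1/8 → 1/4 → 1/2 → 1 → 2 — 5 stops longer (brighter).
ISO: 12800 → 6400 → 3200 → 1600 → 800 → 400 → 200 — 6 stops dropped (darker).
Net change so far: 1 stop darker. Offset with the aperture: f/8 → f/5.6.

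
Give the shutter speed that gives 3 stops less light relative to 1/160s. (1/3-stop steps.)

1/1250s

Shutter speed: 1/160 → 1/200 → 1/250 → 1/320 → 1/400 → 1/500 → 1/640 → 1/800 → 1/1000 → 1/1250 — 3 stops faster (darker).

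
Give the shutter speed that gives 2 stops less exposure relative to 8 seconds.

Shutter speed: 8 → 4 → 2 — 2 stops shorter (darker).

2 s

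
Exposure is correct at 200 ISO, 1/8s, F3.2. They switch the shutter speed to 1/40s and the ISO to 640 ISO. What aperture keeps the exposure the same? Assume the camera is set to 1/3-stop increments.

Shutter speed: 1/8 → 1/10 → 1/13 → 1/15 → 1/20 → 1/25 → 1/30 → 1/40 — 2 1/3 stops shorter (darker).
ISO: 200 → 250 → 320 → 400 → 500 → 640 — 1 2/3 stops raised (brighter).
Net change so far: 2/3 stop darker. Offset with the aperture: f/3.2 → f/2.8 → f/2.5.

f/2.5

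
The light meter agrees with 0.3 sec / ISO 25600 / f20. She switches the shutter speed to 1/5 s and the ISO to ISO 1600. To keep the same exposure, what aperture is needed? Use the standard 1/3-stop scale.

Shutter speed: 0.3 → 1/4 → 1/5 — 2/3 stop shorter (darker).
ISO: 25600 → 20000 → 16000 → 12800 → 10000 → 8000 → 6400 → 5000 → 4000 → 3200 → 2500 → 2000 → 1600 — 4 stops dropped (darker).
Net change so far: 4 2/3 stops darker. Offset with the aperture: f/20 → f/18 → f/16 → f/14 → f/13 → f/11 → f/10 → f/9 → f/8 → f/7.1 → f/6.3 → f/5.6 → f/5 → f/4.5 → f/4.

f/4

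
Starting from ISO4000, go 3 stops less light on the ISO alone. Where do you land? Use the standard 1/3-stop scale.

ISO: 4000 → 3200 → 2500 → 2000 → 1600 → 1250 → 1000 → 800 → 640 → 500 — 3 stops lower (darker).

ISO 500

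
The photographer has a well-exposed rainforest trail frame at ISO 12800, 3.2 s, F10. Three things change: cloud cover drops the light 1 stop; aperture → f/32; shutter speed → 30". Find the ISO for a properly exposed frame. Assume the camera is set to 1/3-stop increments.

Scene light: 1 stop darker.
Aperture: f/10 → f/11 → f/13 → f/14 → f/16 → f/18 → f/20 → f/22 → f/25 → f/29 → f/32 — 3 1/3 stops stopped down (darker).
Shutter speed: 3.2 → 4 → 5 → 6 → 8 → 10 → 13 → 15 → 20 → 25 → 30 — 3 1/3 stops longer (brighter).
Net so far: 1 stop darker. ISO: 12800 → 16000 → 20000 → 25600.

ISO 25600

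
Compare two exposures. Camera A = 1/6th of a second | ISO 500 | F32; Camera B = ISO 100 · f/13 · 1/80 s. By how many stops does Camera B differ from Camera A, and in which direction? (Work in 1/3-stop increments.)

3 1/3 stops darker

Aperture: f/32 → f/29 → f/25 → f/22 → f/20 → f/18 → f/16 → f/14 → f/13 — 2 2/3 stops wider (brighter).
Shutter speed: 1/6 → 1/8 → 1/10 → 1/13 → 1/15 → 1/20 → 1/25 → 1/30 → 1/40 → 1/50 → 1/60 → 1/80 — 3 2/3 stops faster (darker).
ISO: 500 → 400 → 320 → 250 → 200 → 160 → 125 → 100 — 2 1/3 stops dropped (darker).
Net: +2 2/3 −3 2/3 −2 1/3 = −3 1/3 stops.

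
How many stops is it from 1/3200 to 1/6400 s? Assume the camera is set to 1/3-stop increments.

1 stop

1/3200 → 1/4000 → 1/5000 → 1/6400 — count the steps: 3 third-stops = 1 stop.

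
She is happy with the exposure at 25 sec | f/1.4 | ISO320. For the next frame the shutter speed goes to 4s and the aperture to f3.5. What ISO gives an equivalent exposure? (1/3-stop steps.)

ISO 12800

Shutter speed: 25 → 20 → 15 → 13 → 10 → 8 → 6 → 5 → 4 — 2 2/3 stops faster (darker).
Aperture: f/1.4 → f/1.6 → f/1.8 → f/2 → f/2.2 → f/2.5 → f/2.8 → f/3.2 → f/3.5 — 2 2/3 stops narrower (darker).
Net change so far: 5 1/3 stops darker. Offset with the ISO: 320 → 400 → 500 → 640 → 800 → 1000 → 1250 → 1600 → 2000 → 2500 → 3200 → 4000 → 5000 → 6400 → 8000 → 10000 → 12800.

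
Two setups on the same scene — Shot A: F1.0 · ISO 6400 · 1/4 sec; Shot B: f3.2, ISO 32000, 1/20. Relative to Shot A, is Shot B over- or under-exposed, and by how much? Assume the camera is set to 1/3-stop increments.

3 1/3 stops darker

Aperture: f/1.0 → f/1.1 → f/1.2 → f/1.4 → f/1.6 → f/1.8 → f/2 → f/2.2 → f/2.5 → f/2.8 → f/3.2 — 3 1/3 stops smaller aperture (darker).
Shutter speed: 1/4 → 1/5 → 1/6 → 1/8 → 1/10 → 1/13 → 1/15 → 1/20 — 2 1/3 stops shorter (darker).
ISO: 6400 → 8000 → 10000 → 12800 → 16000 → 20000 → 25600 → 32000 — 2 1/3 stops higher (brighter).
Net: −3 1/3 −2 1/3 +2 1/3 = −3 1/3 stops.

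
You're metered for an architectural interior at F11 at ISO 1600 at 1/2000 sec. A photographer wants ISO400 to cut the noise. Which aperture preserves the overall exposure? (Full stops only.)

f/5.6

ISO: 1600 → 800 → 400 — 2 stops lower (darker).
Need 2 stops brighter from the aperture: f/11 → f/8 → f/5.6.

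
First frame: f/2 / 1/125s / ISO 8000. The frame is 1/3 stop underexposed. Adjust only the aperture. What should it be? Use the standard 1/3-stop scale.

Underexposed by 1/3 stop → need 1/3 stop brighter.
Aperture: f/2 → f/1.8.

f/1.8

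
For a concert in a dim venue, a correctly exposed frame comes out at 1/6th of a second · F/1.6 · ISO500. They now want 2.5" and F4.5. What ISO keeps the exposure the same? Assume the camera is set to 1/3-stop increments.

ISO 250

Shutter speed: 1/6 → 1/5 → 1/4 → 0.3 → 0.4 → 0.5 → 0.6 → 0.8 → 1 → 1.3 → 1.6 → 2 → 2.5 — 4 stops longer (brighter).
Aperture: f/1.6 → f/1.8 → f/2 → f/2.2 → f/2.5 → f/2.8 → f/3.2 → f/3.5 → f/4 → f/4.5 — 3 stops smaller aperture (darker).
Net change so far: 1 stop brighter. Offset with the ISO: 500 → 400 → 320 → 250.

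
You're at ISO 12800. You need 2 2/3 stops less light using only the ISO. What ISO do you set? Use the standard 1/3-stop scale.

ISO: 12800 → 10000 → 8000 → 6400 → 5000 → 4000 → 3200 → 2500 → 2000 — 2 2/3 stops dropped (darker).

ISO 2000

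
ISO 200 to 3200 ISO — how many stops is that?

4 stops

200 → 400 → 800 → 1600 → 3200 — count the steps: 4 stops.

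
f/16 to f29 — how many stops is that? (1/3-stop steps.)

f/16 → f/18 → f/20 → f/22 → f/25 → f/29 — count the steps: 5 third-stops = 1 2/3 stops.

1 2/3 stops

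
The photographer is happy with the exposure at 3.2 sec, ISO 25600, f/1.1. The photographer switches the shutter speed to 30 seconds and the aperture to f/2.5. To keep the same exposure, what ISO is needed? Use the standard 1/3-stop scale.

ISO 12800

Shutter speed: 3.2 → 4 → 5 → 6 → 8 → 10 → 13 → 15 → 20 → 25 → 30 — 3 1/3 stops longer (brighter).
Aperture: f/1.1 → f/1.2 → f/1.4 → f/1.6 → f/1.8 → f/2 → f/2.2 → f/2.5 — 2 1/3 stops stopped down (darker).
Net change so far: 1 stop brighter. Offset with the ISO: 25600 → 20000 → 16000 → 12800.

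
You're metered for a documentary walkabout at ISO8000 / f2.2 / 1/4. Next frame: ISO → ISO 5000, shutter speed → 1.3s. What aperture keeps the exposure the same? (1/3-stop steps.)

f/4

ISO: 8000 → 6400 → 5000 — 2/3 stop dropped (darker).
Shutter speed: 1/4 → 0.3 → 0.4 → 0.5 → 0.6 → 0.8 → 1 → 1.3 — 2 1/3 stops slower (brighter).
Net change so far: 1 2/3 stops brighter. Offset with the aperture: f/2.2 → f/2.5 → f/2.8 → f/3.2 → f/3.5 → f/4.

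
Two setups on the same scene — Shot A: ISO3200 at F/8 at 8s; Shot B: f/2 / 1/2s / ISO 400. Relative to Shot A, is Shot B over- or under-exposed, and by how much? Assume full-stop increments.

Aperture: f/8 → f/5.6 → f/4 → f/2.8 → f/2 — 4 stops larger aperture (brighter).
Shutter speed: 8 → 4 → 2 → 1 → 1/2 — 4 stops shorter (darker).
ISO: 3200 → 1600 → 800 → 400 — 3 stops lower (darker).
Net: +4 −4 −3 = −3 stops.

3 stops darker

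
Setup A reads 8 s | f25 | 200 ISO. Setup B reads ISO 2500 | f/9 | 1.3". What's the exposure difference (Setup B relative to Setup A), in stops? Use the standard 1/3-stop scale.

Aperture: f/25 → f/22 → f/20 → f/18 → f/16 → f/14 → f/13 → f/11 → f/10 → f/9 — 3 stops larger aperture (brighter).
Shutter speed: 8 → 6 → 5 → 4 → 3.2 → 2.5 → 2 → 1.6 → 1.3 — 2 2/3 stops faster (darker).
ISO: 200 → 250 → 320 → 400 → 500 → 640 → 800 → 1000 → 1250 → 1600 → 2000 → 2500 — 3 2/3 stops higher (brighter).
Net: +3 −2 2/3 +3 2/3 = +4 stops.

4 stops brighter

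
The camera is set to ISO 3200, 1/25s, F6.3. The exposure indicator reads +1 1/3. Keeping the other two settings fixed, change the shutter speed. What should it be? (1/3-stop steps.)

Overexposed by 1 1/3 stops → need 1 1/3 stops darker.
Shutter speed: 1/25 → 1/30 → 1/40 → 1/50 → 1/60.

1/60s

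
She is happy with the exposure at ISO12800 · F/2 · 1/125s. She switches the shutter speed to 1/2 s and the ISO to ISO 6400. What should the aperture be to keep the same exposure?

f/11

Shutter speed: 1/125 → 1/60 → 1/30 → 1/15 → 1/8 → 1/4 → 1/2 — 6 stops longer (brighter).
ISO: 12800 → 6400 — 1 stop lower (darker).
Net change so far: 5 stops brighter. Offset with the aperture: f/2 → f/2.8 → f/4 → f/5.6 → f/8 → f/11.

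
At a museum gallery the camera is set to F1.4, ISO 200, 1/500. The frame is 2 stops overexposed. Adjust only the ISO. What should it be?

Overexposed by 2 stops → need 2 stops darker.
ISO: 200 → 100 → 50.

ISO 50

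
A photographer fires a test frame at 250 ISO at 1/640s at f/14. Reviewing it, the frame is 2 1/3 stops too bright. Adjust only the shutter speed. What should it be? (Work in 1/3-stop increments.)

1/3200s

Overexposed by 2 1/3 stops → need 2 1/3 stops darker.
Shutter speed: 1/640 → 1/800 → 1/1000 → 1/1250 → 1/1600 → 1/2000 → 1/2500 → 1/3200.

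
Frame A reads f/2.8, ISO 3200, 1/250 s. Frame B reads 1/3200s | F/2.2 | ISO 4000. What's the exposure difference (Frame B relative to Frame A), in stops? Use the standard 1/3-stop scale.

2 2/3 stops darker

Aperture: f/2.8 → f/2.5 → f/2.2 — 2/3 stop opened up (brighter).
Shutter speed: 1/250 → 1/320 → 1/400 → 1/500 → 1/640 → 1/800 → 1/1000 → 1/1250 → 1/1600 → 1/2000 → 1/2500 → 1/3200 — 3 2/3 stops faster (darker).
ISO: 3200 → 4000 — 1/3 stop higher (brighter).
Net: +2/3 −3 2/3 +1/3 = −2 2/3 stops.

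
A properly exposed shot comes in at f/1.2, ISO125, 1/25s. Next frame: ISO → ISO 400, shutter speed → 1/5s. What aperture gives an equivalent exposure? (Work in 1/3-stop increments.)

ISO: 125 → 160 → 200 → 250 → 320 → 400 — 1 2/3 stops higher (brighter).
Shutter speed: 1/25 → 1/20 → 1/15 → 1/13 → 1/10 → 1/8 → 1/6 → 1/5 — 2 1/3 stops slower (brighter).
Net change so far: 4 stops brighter. Offset with the aperture: f/1.2 → f/1.4 → f/1.6 → f/1.8 → f/2 → f/2.2 → f/2.5 → f/2.8 → f/3.2 → f/3.5 → f/4 → f/4.5 → f/5.

f/5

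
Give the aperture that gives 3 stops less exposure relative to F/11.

f/32

Aperture: f/11 → f/16 → f/22 → f/32 — 3 stops narrower (darker).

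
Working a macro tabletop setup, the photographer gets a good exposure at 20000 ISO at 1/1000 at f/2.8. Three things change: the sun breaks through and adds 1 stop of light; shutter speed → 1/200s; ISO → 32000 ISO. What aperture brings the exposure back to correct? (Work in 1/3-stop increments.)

f/11

Scene light: 1 stop brighter.
Shutter speed: 1/1000 → 1/800 → 1/640 → 1/500 → 1/400 → 1/320 → 1/250 → 1/200 — 2 1/3 stops longer (brighter).
ISO: 20000 → 25600 → 32000 — 2/3 stop higher (brighter).
Net so far: 4 stops brighter. Aperture: f/2.8 → f/3.2 → f/3.5 → f/4 → f/4.5 → f/5 → f/5.6 → f/6.3 → f/7.1 → f/8 → f/9 → f/10 → f/11.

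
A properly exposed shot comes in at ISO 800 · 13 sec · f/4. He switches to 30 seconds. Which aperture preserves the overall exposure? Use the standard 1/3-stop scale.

f/6.3

Shutter speed: 13 → 15 → 20 → 25 → 30 — 1 1/3 stops longer (brighter).
Need 1 1/3 stops darker from the aperture: f/4 → f/4.5 → f/5 → f/5.6 → f/6.3.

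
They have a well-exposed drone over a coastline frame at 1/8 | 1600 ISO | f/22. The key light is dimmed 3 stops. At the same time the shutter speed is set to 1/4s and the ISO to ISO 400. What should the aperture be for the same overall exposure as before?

f/5.6

Scene light: 3 stops darker.
Shutter speed: 1/8 → 1/4 — 1 stop slower (brighter).
ISO: 1600 → 800 → 400 — 2 stops lower (darker).
Net so far: 4 stops darker. Aperture: f/22 → f/16 → f/11 → f/8 → f/5.6.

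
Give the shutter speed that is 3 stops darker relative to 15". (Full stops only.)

2 s

Shutter speed: 15 → 8 → 4 → 2 — 3 stops shorter (darker).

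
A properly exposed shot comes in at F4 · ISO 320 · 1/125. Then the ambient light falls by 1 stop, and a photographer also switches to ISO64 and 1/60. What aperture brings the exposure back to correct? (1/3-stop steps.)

Scene light: 1 stop darker.
ISO: 320 → 250 → 200 → 160 → 125 → 100 → 80 → 64 — 2 1/3 stops lower (darker).
Shutter speed: 1/125 → 1/100 → 1/80 → 1/60 — 1 stop longer (brighter).
Net so far: 2 1/3 stops darker. Aperture: f/4 → f/3.5 → f/3.2 → f/2.8 → f/2.5 → f/2.2 → f/2 → f/1.8.

f/1.8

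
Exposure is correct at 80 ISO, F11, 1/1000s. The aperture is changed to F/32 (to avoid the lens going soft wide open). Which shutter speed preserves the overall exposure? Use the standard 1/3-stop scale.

Aperture: f/11 → f/13 → f/14 → f/16 → f/18 → f/20 → f/22 → f/25 → f/29 → f/32 — 3 stops narrower (darker).
Need 3 stops brighter from the shutter speed: 1/1000 → 1/800 → 1/640 → 1/500 → 1/400 → 1/320 → 1/250 → 1/200 → 1/160 → 1/125.

1/125s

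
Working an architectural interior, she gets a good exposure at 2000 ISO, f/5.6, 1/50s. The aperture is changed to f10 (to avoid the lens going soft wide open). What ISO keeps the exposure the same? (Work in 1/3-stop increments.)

ISO 6400

Aperture: f/5.6 → f/6.3 → f/7.1 → f/8 → f/9 → f/10 — 1 2/3 stops narrower (darker).
Need 1 2/3 stops brighter from the ISO: 2000 → 2500 → 3200 → 4000 → 5000 → 6400.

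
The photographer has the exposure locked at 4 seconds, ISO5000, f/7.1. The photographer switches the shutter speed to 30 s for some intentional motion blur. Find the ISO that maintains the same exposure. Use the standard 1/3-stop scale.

Shutter speed: 4 → 5 → 6 → 8 → 10 → 13 → 15 → 20 → 25 → 30 — 3 stops slower (brighter).
Need 3 stops darker from the ISO: 5000 → 4000 → 3200 → 2500 → 2000 → 1600 → 1250 → 1000 → 800 → 640.

ISO 640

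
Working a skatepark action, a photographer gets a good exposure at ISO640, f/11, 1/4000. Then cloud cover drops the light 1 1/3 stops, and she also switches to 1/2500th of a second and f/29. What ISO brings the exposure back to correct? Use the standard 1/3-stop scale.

Scene light: 1 1/3 stops darker.
Shutter speed: 1/4000 → 1/3200 → 1/2500 — 2/3 stop longer (brighter).
Aperture: f/11 → f/13 → f/14 → f/16 → f/18 → f/20 → f/22 → f/25 → f/29 — 2 2/3 stops smaller aperture (darker).
Net so far: 3 1/3 stops darker. ISO: 640 → 800 → 1000 → 1250 → 1600 → 2000 → 2500 → 3200 → 4000 → 5000 → 6400.

ISO 6400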